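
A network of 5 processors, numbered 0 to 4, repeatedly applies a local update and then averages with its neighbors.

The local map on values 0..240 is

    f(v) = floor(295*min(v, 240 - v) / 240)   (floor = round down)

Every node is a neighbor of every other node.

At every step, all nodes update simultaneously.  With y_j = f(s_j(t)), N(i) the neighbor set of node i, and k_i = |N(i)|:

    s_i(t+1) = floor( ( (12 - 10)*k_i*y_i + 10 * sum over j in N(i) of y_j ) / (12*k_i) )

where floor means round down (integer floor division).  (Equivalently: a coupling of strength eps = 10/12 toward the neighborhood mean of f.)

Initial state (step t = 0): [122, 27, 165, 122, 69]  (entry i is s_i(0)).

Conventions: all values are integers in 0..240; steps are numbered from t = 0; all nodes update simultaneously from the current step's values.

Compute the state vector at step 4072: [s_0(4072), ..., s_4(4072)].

Answer: [115, 115, 115, 115, 115]
Key observation: The state at step 2, [121, 121, 121, 121, 121], reappears at step 6: the system is in a cycle of period 4 from step 2 on.  Therefore the state at step 4072 equals the state at step 2 + ((4072 - 2) mod 4) = 4, which is [115, 115, 115, 115, 115].

Derivation:
t=0: [122, 27, 165, 122, 69]
t=1: [97, 102, 100, 97, 100]
t=2: [121, 121, 121, 121, 121]
t=3: [146, 146, 146, 146, 146]
t=4: [115, 115, 115, 115, 115]
t=5: [141, 141, 141, 141, 141]
t=6: [121, 121, 121, 121, 121]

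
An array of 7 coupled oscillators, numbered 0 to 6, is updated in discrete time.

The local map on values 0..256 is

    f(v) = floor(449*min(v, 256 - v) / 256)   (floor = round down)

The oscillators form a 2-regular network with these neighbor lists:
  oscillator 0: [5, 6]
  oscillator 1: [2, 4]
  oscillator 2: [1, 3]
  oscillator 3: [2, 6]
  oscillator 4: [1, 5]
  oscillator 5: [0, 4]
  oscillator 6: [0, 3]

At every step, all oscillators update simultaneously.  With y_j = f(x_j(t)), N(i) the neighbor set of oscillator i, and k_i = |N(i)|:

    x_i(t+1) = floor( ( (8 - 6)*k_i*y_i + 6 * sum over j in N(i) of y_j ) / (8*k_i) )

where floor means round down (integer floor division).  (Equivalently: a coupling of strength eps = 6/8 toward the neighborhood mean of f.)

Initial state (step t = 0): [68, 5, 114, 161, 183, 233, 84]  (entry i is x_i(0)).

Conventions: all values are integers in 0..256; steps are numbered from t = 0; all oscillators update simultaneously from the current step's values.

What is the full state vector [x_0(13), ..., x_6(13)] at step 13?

Simulating step by step:
t=0: [68, 5, 114, 161, 183, 233, 84]
t=1: [99, 124, 115, 171, 50, 102, 143]
t=2: [184, 162, 187, 186, 169, 142, 170]
t=3: [162, 143, 137, 132, 174, 154, 130]
t=4: [190, 181, 207, 214, 176, 159, 197]
t=5: [131, 117, 97, 88, 147, 138, 96]
t=6: [195, 186, 177, 165, 201, 205, 181]
t=7: [109, 118, 139, 140, 103, 98, 132]
t=8: [193, 195, 204, 209, 186, 181, 202]
t=9: [111, 106, 93, 89, 119, 119, 95]
t=10: [188, 185, 168, 162, 199, 202, 172]
t=11: [120, 125, 146, 153, 106, 105, 142]
t=12: [196, 196, 197, 191, 197, 194, 196]
t=13: [106, 103, 107, 106, 105, 105, 108]

Answer: [106, 103, 107, 106, 105, 105, 108]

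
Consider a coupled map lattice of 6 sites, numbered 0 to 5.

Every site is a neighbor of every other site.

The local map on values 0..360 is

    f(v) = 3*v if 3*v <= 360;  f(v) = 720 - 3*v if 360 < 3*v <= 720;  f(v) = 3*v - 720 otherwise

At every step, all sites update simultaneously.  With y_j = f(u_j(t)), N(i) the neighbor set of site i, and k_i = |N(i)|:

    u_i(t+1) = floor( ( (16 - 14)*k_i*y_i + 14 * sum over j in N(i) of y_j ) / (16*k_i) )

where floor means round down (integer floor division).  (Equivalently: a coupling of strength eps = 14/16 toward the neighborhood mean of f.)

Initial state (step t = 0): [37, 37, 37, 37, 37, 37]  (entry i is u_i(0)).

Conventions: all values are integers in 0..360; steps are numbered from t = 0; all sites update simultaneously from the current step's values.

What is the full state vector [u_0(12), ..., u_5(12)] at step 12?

Simulating step by step:
t=0: [37, 37, 37, 37, 37, 37]
t=1: [111, 111, 111, 111, 111, 111]
t=2: [333, 333, 333, 333, 333, 333]
t=3: [279, 279, 279, 279, 279, 279]
t=4: [117, 117, 117, 117, 117, 117]
t=5: [351, 351, 351, 351, 351, 351]
t=6: [333, 333, 333, 333, 333, 333]
t=7: [279, 279, 279, 279, 279, 279]
t=8: [117, 117, 117, 117, 117, 117]
t=9: [351, 351, 351, 351, 351, 351]
t=10: [333, 333, 333, 333, 333, 333]
t=11: [279, 279, 279, 279, 279, 279]
t=12: [117, 117, 117, 117, 117, 117]

Answer: [117, 117, 117, 117, 117, 117]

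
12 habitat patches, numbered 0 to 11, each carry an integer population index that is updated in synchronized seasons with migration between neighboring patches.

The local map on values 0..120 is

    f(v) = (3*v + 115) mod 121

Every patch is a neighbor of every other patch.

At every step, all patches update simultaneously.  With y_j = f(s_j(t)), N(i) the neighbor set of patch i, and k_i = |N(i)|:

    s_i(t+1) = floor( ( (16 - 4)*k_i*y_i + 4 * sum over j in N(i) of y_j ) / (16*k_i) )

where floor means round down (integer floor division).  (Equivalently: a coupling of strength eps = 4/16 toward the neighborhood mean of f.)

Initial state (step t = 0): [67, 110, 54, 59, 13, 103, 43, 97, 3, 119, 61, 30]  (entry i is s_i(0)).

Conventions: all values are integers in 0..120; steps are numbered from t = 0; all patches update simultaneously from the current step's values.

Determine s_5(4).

Simulating step by step:
t=0: [67, 110, 54, 59, 13, 103, 43, 97, 3, 119, 61, 30]
t=1: [68, 74, 39, 50, 38, 58, 15, 45, 16, 93, 55, 75]
t=2: [72, 85, 97, 33, 94, 50, 44, 22, 46, 38, 43, 87]
t=3: [75, 16, 42, 78, 35, 27, 14, 54, 19, 89, 12, 20]
t=4: [88, 47, 104, 95, 89, 71, 43, 42, 54, 31, 39, 56]

Answer: s_5(4) = 71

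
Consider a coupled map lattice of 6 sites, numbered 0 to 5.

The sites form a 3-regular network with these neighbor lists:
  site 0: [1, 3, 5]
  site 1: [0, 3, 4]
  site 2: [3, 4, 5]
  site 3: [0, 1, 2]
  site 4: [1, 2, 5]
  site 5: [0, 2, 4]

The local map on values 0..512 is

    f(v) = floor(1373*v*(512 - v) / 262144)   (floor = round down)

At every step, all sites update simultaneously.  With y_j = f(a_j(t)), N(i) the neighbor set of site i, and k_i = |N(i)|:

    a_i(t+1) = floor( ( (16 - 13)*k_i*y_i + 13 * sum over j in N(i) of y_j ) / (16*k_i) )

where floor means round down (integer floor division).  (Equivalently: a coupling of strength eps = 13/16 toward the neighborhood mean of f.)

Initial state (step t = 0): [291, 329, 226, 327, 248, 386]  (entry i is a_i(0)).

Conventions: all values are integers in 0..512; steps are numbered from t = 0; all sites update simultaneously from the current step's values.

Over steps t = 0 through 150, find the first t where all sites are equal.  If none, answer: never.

Simulating step by step:
t=0: [291, 329, 226, 327, 248, 386]  (not all equal)
t=1: [302, 328, 310, 327, 309, 322]  (not all equal)
t=2: [320, 323, 322, 323, 322, 327]  (not all equal)
t=3: [318, 319, 318, 319, 318, 319]  (not all equal)
t=4: [322, 322, 322, 322, 322, 322]  (all equal)

Answer: 4
Key observation: Synchronization is absorbing here: once all sites are equal they stay equal, and step 4 is the first all-equal step.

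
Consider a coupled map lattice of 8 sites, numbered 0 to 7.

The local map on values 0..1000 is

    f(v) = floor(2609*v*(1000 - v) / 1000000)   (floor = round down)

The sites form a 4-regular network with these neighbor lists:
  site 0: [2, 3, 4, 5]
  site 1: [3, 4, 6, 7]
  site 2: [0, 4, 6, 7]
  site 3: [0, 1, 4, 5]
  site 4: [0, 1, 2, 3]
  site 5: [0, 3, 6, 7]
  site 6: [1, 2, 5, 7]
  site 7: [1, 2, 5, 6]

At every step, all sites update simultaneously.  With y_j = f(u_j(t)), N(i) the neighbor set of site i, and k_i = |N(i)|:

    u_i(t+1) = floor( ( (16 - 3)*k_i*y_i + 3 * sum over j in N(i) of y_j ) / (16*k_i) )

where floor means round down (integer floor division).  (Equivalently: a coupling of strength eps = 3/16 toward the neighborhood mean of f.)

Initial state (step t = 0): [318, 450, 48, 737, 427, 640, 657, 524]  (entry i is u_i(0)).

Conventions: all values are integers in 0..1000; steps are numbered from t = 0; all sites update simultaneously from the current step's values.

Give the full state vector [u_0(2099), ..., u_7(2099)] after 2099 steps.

Answer: [616, 616, 617, 616, 616, 616, 617, 617]
Key observation: The state at step 9, [616, 616, 617, 616, 616, 616, 617, 617], reappears at step 11: the system is in a cycle of period 2 from step 9 on.  Therefore the state at step 2099 equals the state at step 9 + ((2099 - 9) mod 2) = 9, which is [616, 616, 617, 616, 616, 616, 617, 617].

Derivation:
t=0: [318, 450, 48, 737, 427, 640, 657, 524]
t=1: [546, 635, 211, 525, 604, 596, 571, 619]
t=2: [634, 609, 470, 645, 616, 629, 626, 607]
t=3: [607, 619, 642, 599, 617, 608, 612, 622]
t=4: [620, 615, 602, 624, 615, 620, 617, 613]
t=5: [614, 616, 623, 612, 617, 614, 616, 618]
t=6: [617, 616, 612, 618, 616, 617, 616, 615]
t=7: [616, 616, 618, 615, 616, 616, 617, 617]
t=8: [616, 616, 615, 617, 616, 616, 616, 616]
t=9: [616, 616, 617, 616, 616, 616, 617, 617]
t=10: [616, 616, 616, 617, 616, 616, 616, 616]
t=11: [616, 616, 617, 616, 616, 616, 617, 617]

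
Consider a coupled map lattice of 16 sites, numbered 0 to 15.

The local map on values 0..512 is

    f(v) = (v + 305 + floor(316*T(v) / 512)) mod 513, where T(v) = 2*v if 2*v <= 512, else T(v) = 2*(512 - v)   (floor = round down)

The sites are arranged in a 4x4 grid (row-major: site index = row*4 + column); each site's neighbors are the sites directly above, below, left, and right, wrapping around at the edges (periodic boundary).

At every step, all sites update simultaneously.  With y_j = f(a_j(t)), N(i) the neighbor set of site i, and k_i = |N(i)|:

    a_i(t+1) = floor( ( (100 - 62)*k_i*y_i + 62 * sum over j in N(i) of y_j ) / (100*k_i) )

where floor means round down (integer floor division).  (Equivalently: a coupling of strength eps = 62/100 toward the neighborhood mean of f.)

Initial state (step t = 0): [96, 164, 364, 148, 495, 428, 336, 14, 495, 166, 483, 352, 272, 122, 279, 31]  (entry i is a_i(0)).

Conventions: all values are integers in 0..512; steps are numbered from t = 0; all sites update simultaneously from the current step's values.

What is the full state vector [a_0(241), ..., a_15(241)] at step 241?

Answer: [343, 343, 343, 343, 343, 343, 343, 343, 343, 343, 343, 343, 343, 343, 343, 343]
Key observation: The state at step 5, [343, 343, 343, 343, 343, 343, 343, 343, 343, 343, 343, 343, 343, 343, 343, 343], reappears at step 6: the system is in a cycle of period 1 from step 5 on.  Therefore the state at step 241 equals the state at step 5 + ((241 - 5) mod 1) = 5, which is [343, 343, 343, 343, 343, 343, 343, 343, 343, 343, 343, 343, 343, 343, 343, 343].

Derivation:
t=0: [96, 164, 364, 148, 495, 428, 336, 14, 495, 166, 483, 352, 272, 122, 279, 31]
t=1: [149, 173, 280, 209, 267, 273, 333, 300, 298, 217, 304, 335, 253, 185, 304, 325]
t=2: [225, 229, 311, 281, 321, 316, 351, 337, 342, 301, 338, 349, 295, 258, 329, 335]
t=3: [322, 325, 342, 342, 338, 341, 344, 346, 346, 350, 344, 343, 342, 348, 348, 348]
t=4: [345, 345, 343, 343, 344, 343, 343, 342, 342, 342, 342, 342, 343, 342, 342, 342]
t=5: [343, 343, 343, 343, 343, 343, 343, 343, 343, 343, 343, 343, 343, 343, 343, 343]
t=6: [343, 343, 343, 343, 343, 343, 343, 343, 343, 343, 343, 343, 343, 343, 343, 343]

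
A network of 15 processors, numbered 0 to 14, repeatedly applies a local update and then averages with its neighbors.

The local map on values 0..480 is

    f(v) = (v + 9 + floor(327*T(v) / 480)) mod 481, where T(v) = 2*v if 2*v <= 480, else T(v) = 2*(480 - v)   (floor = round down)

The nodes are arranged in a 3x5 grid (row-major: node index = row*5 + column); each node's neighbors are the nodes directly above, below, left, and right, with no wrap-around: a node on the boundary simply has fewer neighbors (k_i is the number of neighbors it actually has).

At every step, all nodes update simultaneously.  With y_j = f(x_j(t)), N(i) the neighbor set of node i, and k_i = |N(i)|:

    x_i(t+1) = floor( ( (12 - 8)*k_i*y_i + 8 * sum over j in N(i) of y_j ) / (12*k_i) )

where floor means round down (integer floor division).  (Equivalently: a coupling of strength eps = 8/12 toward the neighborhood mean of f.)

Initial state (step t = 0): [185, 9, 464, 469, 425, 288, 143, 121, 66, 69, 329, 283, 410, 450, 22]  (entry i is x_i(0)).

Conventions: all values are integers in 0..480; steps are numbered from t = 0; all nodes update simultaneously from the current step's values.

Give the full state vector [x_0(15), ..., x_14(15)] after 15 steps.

Simulating step by step:
t=0: [185, 9, 464, 469, 425, 288, 143, 121, 66, 69, 329, 283, 410, 450, 22]
t=1: [184, 188, 78, 49, 70, 215, 195, 190, 137, 113, 72, 124, 97, 63, 83]
t=2: [310, 396, 294, 196, 191, 254, 364, 357, 279, 249, 171, 297, 282, 224, 212]
t=3: [65, 55, 149, 294, 341, 147, 58, 64, 138, 156, 191, 144, 67, 60, 58]
t=4: [218, 194, 203, 192, 170, 289, 215, 221, 238, 245, 388, 288, 202, 194, 224]
t=5: [195, 174, 219, 266, 321, 52, 123, 39, 208, 154, 65, 43, 133, 189, 205]
t=6: [340, 320, 149, 57, 174, 250, 226, 148, 175, 145, 134, 210, 255, 230, 279]
t=7: [71, 128, 246, 315, 304, 129, 110, 274, 294, 321, 146, 113, 130, 155, 167]
t=8: [266, 222, 132, 75, 67, 281, 252, 152, 123, 143, 313, 299, 268, 301, 281]
t=9: [72, 127, 241, 236, 233, 80, 125, 254, 261, 236, 73, 78, 142, 126, 166]
t=10: [228, 231, 138, 85, 82, 213, 232, 167, 123, 154, 190, 248, 245, 286, 264]
t=11: [56, 130, 263, 255, 261, 143, 125, 268, 276, 254, 193, 169, 158, 132, 178]
t=12: [267, 223, 137, 86, 88, 317, 293, 170, 124, 162, 406, 391, 307, 304, 279]
t=13: [68, 127, 260, 259, 273, 65, 120, 266, 281, 263, 47, 53, 139, 123, 180]
t=14: [213, 224, 136, 84, 85, 183, 212, 161, 119, 161, 138, 211, 227, 288, 273]
t=15: [176, 105, 255, 253, 268, 234, 161, 248, 273, 259, 267, 103, 130, 122, 183]

Answer: [176, 105, 255, 253, 268, 234, 161, 248, 273, 259, 267, 103, 130, 122, 183]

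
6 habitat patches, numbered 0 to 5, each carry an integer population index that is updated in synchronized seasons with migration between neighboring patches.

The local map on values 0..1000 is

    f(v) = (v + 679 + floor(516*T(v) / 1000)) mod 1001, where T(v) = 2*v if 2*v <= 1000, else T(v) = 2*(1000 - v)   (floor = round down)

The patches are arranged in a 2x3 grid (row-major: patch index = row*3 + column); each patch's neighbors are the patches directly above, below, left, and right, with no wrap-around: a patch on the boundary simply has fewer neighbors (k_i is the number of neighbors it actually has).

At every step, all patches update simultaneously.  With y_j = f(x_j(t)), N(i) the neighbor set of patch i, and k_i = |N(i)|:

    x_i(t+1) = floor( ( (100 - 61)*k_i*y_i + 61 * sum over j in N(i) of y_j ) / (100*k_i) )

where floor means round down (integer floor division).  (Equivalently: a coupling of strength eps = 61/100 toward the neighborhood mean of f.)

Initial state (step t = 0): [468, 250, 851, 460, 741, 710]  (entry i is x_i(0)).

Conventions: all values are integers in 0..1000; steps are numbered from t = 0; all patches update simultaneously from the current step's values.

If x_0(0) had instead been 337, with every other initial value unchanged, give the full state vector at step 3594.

Simulating step by step:
t=0: [337, 250, 851, 460, 741, 710]
t=1: [384, 424, 532, 558, 569, 685]
t=2: [554, 584, 644, 620, 659, 690]
t=3: [691, 690, 689, 690, 688, 687]
t=4: [687, 687, 687, 687, 687, 687]
t=5: [688, 688, 688, 688, 688, 688]
t=6: [687, 687, 687, 687, 687, 687]

Answer: [687, 687, 687, 687, 687, 687]
Key observation: The state at step 4, [687, 687, 687, 687, 687, 687], reappears at step 6: the system is in a cycle of period 2 from step 4 on.  Therefore the state at step 3594 equals the state at step 4 + ((3594 - 4) mod 2) = 4, which is [687, 687, 687, 687, 687, 687].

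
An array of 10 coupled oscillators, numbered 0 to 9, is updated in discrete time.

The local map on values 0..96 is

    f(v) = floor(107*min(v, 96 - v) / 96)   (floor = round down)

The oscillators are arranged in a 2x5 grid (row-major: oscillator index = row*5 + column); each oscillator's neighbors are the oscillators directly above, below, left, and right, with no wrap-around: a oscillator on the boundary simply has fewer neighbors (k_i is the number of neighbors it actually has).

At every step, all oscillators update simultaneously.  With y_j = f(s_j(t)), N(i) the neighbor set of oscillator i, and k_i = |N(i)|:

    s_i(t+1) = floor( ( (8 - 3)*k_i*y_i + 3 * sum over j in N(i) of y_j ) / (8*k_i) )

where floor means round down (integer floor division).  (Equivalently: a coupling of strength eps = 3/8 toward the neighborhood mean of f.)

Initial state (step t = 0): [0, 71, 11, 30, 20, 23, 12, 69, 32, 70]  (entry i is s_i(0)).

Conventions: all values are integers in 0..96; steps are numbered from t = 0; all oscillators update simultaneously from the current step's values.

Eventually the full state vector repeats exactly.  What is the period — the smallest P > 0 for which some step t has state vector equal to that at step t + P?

Answer: 2
Key observation: The state at step 15, [51, 51, 51, 51, 51, 51, 51, 51, 51, 51], reappears at step 17 — and no state repeats earlier — so the cycle the system enters has period 2.

Derivation:
t=0: [0, 71, 11, 30, 20, 23, 12, 69, 32, 70]
t=1: [9, 20, 18, 29, 25, 18, 18, 26, 33, 28]
t=2: [14, 20, 22, 30, 28, 18, 21, 27, 33, 31]
t=3: [17, 21, 25, 32, 31, 19, 23, 29, 34, 33]
t=4: [19, 23, 28, 34, 34, 21, 25, 31, 36, 35]
t=5: [22, 25, 31, 36, 37, 23, 27, 33, 38, 38]
t=6: [24, 27, 34, 39, 41, 25, 29, 35, 41, 41]
t=7: [26, 30, 37, 42, 44, 27, 32, 38, 44, 45]
t=8: [29, 33, 40, 46, 48, 30, 35, 41, 47, 49]
t=9: [32, 36, 44, 50, 52, 33, 38, 45, 51, 52]
t=10: [36, 40, 48, 50, 49, 36, 42, 48, 50, 49]
t=11: [40, 44, 51, 51, 51, 41, 45, 51, 51, 51]
t=12: [45, 48, 49, 50, 50, 45, 49, 50, 50, 50]
t=13: [50, 52, 51, 51, 51, 50, 51, 51, 51, 51]
t=14: [50, 49, 49, 50, 50, 50, 50, 50, 50, 50]
t=15: [51, 51, 51, 51, 51, 51, 51, 51, 51, 51]
t=16: [50, 50, 50, 50, 50, 50, 50, 50, 50, 50]
t=17: [51, 51, 51, 51, 51, 51, 51, 51, 51, 51]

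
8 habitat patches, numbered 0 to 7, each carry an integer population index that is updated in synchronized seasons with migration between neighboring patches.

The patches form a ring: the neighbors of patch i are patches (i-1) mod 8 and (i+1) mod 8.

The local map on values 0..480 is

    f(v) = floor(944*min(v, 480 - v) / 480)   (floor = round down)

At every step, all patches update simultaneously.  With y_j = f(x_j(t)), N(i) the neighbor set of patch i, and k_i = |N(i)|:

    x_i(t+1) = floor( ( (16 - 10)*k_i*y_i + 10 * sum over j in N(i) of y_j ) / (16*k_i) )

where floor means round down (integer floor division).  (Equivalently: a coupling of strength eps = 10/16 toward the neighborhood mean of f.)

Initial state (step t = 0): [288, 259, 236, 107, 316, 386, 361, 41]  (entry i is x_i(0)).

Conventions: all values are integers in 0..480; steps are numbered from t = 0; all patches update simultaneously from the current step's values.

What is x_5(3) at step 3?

Answer: x_5(3) = 124

Derivation:
t=0: [288, 259, 236, 107, 316, 386, 361, 41]
t=1: [302, 425, 375, 324, 243, 242, 170, 220]
t=2: [300, 214, 206, 324, 416, 425, 406, 375]
t=3: [328, 394, 378, 280, 176, 124, 152, 233]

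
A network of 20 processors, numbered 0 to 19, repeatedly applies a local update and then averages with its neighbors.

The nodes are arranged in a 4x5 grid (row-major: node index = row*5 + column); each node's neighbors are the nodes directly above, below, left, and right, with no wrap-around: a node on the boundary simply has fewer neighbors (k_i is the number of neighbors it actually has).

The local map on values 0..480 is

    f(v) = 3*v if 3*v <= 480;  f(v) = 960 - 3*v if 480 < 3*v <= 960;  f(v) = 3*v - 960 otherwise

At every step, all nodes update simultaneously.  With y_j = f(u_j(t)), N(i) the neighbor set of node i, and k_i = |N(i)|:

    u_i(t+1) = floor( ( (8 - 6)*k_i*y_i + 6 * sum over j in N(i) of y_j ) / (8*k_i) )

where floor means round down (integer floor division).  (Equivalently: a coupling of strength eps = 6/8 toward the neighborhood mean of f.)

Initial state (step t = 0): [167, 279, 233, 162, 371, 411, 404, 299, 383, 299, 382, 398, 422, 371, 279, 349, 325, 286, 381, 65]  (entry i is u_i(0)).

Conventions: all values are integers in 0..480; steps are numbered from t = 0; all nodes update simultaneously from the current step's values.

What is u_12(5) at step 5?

Answer: u_12(5) = 196

Derivation:
t=0: [167, 279, 233, 162, 371, 411, 404, 299, 383, 299, 382, 398, 422, 371, 279, 349, 325, 286, 381, 65]
t=1: [263, 273, 230, 269, 239, 292, 192, 204, 188, 132, 195, 200, 180, 188, 133, 97, 109, 151, 158, 163]
t=2: [127, 241, 228, 265, 266, 253, 270, 362, 341, 358, 277, 372, 396, 415, 415, 336, 357, 418, 448, 445]
t=3: [259, 261, 201, 166, 145, 215, 172, 165, 145, 156, 133, 154, 218, 251, 264, 102, 152, 254, 334, 344]
t=4: [230, 290, 365, 422, 457, 335, 377, 405, 409, 376, 370, 416, 326, 230, 228, 397, 355, 250, 129, 96]
t=5: [118, 166, 196, 279, 280, 159, 169, 174, 254, 280, 178, 155, 196, 245, 250, 153, 208, 180, 288, 320]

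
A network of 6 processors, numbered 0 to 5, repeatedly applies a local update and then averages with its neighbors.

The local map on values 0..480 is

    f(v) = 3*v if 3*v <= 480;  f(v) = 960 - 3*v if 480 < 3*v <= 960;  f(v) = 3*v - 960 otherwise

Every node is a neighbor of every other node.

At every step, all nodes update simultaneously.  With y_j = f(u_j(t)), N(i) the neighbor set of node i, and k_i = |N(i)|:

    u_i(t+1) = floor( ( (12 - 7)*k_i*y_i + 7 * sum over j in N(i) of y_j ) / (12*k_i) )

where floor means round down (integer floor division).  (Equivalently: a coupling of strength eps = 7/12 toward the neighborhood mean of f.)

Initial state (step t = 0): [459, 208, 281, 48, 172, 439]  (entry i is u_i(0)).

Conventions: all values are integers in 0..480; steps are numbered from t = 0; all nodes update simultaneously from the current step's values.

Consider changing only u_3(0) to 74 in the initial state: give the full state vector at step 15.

Simulating step by step:
t=0: [459, 208, 281, 74, 172, 439]
t=1: [345, 321, 255, 287, 354, 327]
t=2: [80, 58, 116, 87, 88, 64]
t=3: [244, 224, 276, 250, 251, 230]
t=4: [224, 242, 195, 218, 217, 236]
t=5: [292, 276, 318, 297, 298, 281]
t=6: [80, 94, 57, 76, 75, 90]
t=7: [237, 249, 216, 233, 232, 246]
t=8: [252, 241, 271, 255, 256, 244]
t=9: [201, 211, 184, 198, 197, 208]
t=10: [359, 350, 374, 362, 363, 353]
t=11: [119, 111, 132, 122, 123, 114]
t=12: [359, 352, 371, 362, 363, 354]
t=13: [119, 113, 130, 122, 123, 114]
t=14: [359, 354, 369, 362, 363, 354]
t=15: [119, 114, 128, 122, 123, 114]

Answer: [119, 114, 128, 122, 123, 114]
Key observation: This trace re-runs the system from the modified initial state.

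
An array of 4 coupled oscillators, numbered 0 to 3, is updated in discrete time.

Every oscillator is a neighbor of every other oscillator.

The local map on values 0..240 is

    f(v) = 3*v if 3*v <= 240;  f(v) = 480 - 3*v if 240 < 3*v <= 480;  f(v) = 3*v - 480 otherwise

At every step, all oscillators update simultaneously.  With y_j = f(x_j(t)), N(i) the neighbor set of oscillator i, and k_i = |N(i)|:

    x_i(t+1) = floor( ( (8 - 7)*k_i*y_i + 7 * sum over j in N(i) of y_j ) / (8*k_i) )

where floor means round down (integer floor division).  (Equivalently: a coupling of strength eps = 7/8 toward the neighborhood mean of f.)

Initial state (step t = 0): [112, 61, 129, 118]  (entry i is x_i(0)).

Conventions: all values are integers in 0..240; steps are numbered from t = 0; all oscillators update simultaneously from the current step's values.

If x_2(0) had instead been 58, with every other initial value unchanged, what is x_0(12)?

Answer: x_0(12) = 204
Key observation: This trace re-runs the system from the modified initial state.

Derivation:
t=0: [112, 61, 58, 118]
t=1: [158, 152, 153, 161]
t=2: [14, 11, 12, 15]
t=3: [38, 40, 39, 38]
t=4: [116, 115, 116, 116]
t=5: [132, 132, 132, 132]
t=6: [84, 84, 84, 84]
t=7: [228, 228, 228, 228]
t=8: [204, 204, 204, 204]
t=9: [132, 132, 132, 132]
t=10: [84, 84, 84, 84]
t=11: [228, 228, 228, 228]
t=12: [204, 204, 204, 204]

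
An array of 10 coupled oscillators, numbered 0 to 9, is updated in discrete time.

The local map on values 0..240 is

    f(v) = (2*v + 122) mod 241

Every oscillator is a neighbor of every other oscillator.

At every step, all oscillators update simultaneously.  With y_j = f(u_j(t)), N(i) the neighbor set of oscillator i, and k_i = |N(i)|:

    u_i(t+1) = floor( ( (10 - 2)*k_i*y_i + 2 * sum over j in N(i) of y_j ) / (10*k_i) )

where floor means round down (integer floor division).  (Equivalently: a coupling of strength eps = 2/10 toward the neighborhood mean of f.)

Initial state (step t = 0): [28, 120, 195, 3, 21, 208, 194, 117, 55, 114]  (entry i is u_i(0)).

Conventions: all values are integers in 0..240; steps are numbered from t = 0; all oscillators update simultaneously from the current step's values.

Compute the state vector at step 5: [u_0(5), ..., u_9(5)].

Answer: [32, 118, 64, 157, 25, 178, 55, 96, 27, 65]

Derivation:
t=0: [28, 120, 195, 3, 21, 208, 194, 117, 55, 114]
t=1: [164, 119, 49, 125, 153, 69, 47, 115, 206, 110]
t=2: [192, 122, 201, 132, 175, 45, 198, 116, 70, 108]
t=3: [41, 120, 55, 136, 202, 188, 51, 111, 39, 98]
t=4: [189, 124, 210, 149, 64, 42, 204, 110, 186, 90]
t=5: [32, 118, 64, 157, 25, 178, 55, 96, 27, 65]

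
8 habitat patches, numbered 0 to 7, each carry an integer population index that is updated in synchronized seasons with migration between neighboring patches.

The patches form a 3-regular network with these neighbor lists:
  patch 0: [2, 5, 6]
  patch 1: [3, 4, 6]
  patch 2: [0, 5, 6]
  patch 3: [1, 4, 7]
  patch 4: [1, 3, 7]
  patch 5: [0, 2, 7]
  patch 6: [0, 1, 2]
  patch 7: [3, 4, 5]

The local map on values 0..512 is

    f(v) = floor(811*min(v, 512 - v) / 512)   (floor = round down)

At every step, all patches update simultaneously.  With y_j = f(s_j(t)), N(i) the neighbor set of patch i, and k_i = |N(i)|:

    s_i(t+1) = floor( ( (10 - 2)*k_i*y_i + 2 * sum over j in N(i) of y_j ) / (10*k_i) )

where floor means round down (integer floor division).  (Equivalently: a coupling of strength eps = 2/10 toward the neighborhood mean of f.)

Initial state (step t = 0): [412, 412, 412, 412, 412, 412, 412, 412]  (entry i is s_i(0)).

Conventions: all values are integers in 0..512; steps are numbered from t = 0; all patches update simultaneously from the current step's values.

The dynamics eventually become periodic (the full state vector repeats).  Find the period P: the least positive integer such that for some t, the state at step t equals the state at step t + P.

Simulating step by step:
t=0: [412, 412, 412, 412, 412, 412, 412, 412]
t=1: [158, 158, 158, 158, 158, 158, 158, 158]
t=2: [250, 250, 250, 250, 250, 250, 250, 250]
t=3: [395, 395, 395, 395, 395, 395, 395, 395]
t=4: [185, 185, 185, 185, 185, 185, 185, 185]
t=5: [293, 293, 293, 293, 293, 293, 293, 293]
t=6: [346, 346, 346, 346, 346, 346, 346, 346]
t=7: [262, 262, 262, 262, 262, 262, 262, 262]
t=8: [395, 395, 395, 395, 395, 395, 395, 395]

Answer: 5
Key observation: The state at step 3, [395, 395, 395, 395, 395, 395, 395, 395], reappears at step 8 — and no state repeats earlier — so the cycle the system enters has period 5.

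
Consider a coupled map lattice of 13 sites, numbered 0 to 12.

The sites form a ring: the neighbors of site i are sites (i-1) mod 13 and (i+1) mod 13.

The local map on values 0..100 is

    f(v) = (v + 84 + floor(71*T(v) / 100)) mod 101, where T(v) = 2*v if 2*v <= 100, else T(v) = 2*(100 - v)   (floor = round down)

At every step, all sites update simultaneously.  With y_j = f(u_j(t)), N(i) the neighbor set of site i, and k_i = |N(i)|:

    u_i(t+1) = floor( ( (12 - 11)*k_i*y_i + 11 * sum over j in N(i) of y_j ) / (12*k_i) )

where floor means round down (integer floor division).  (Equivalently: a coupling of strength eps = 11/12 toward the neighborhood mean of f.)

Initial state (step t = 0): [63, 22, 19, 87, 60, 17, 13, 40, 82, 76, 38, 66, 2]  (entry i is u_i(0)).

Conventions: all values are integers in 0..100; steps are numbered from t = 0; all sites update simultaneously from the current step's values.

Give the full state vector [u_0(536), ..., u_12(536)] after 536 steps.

Simulating step by step:
t=0: [63, 22, 19, 87, 60, 17, 13, 40, 82, 76, 38, 66, 2]
t=1: [65, 60, 59, 65, 59, 53, 48, 54, 86, 82, 93, 82, 96]
t=2: [91, 98, 98, 99, 53, 91, 9, 85, 49, 86, 89, 84, 92]
t=3: [84, 84, 83, 45, 77, 9, 80, 9, 81, 47, 88, 86, 87]
t=4: [88, 89, 90, 91, 51, 84, 11, 83, 53, 89, 91, 88, 88]
t=5: [87, 87, 86, 47, 80, 12, 82, 12, 81, 47, 87, 87, 88]
t=6: [88, 88, 91, 90, 57, 83, 18, 83, 57, 89, 91, 88, 88]
t=7: [88, 87, 87, 46, 81, 19, 84, 19, 81, 46, 87, 87, 88]
t=8: [88, 88, 90, 89, 63, 84, 33, 84, 63, 89, 90, 88, 88]
t=9: [88, 87, 87, 92, 88, 80, 86, 80, 88, 92, 87, 87, 88]
t=10: [88, 88, 87, 87, 88, 88, 90, 88, 88, 87, 87, 88, 88]
t=11: [88, 88, 88, 88, 88, 87, 87, 87, 88, 88, 88, 88, 88]
t=12: [88, 88, 88, 88, 88, 88, 88, 88, 88, 88, 88, 88, 88]
t=13: [88, 88, 88, 88, 88, 88, 88, 88, 88, 88, 88, 88, 88]

Answer: [88, 88, 88, 88, 88, 88, 88, 88, 88, 88, 88, 88, 88]
Key observation: The state at step 12, [88, 88, 88, 88, 88, 88, 88, 88, 88, 88, 88, 88, 88], reappears at step 13: the system is in a cycle of period 1 from step 12 on.  Therefore the state at step 536 equals the state at step 12 + ((536 - 12) mod 1) = 12, which is [88, 88, 88, 88, 88, 88, 88, 88, 88, 88, 88, 88, 88].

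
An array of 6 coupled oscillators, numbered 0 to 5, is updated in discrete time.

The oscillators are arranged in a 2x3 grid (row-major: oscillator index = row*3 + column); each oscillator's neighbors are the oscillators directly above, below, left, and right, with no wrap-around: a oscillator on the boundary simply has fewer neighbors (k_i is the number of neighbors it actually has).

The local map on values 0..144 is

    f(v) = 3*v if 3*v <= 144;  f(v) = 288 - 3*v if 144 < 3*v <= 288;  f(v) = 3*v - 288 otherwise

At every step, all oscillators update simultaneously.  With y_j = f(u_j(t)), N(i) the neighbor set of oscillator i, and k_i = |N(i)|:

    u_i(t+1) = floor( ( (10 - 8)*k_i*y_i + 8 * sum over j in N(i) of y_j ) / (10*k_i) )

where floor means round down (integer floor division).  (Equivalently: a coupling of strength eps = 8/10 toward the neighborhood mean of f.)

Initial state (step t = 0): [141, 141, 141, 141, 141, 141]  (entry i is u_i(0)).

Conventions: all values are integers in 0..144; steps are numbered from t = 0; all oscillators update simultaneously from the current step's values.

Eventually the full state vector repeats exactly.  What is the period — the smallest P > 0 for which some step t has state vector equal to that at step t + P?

Simulating step by step:
t=0: [141, 141, 141, 141, 141, 141]
t=1: [135, 135, 135, 135, 135, 135]
t=2: [117, 117, 117, 117, 117, 117]
t=3: [63, 63, 63, 63, 63, 63]
t=4: [99, 99, 99, 99, 99, 99]
t=5: [9, 9, 9, 9, 9, 9]
t=6: [27, 27, 27, 27, 27, 27]
t=7: [81, 81, 81, 81, 81, 81]
t=8: [45, 45, 45, 45, 45, 45]
t=9: [135, 135, 135, 135, 135, 135]

Answer: 8
Key observation: The state at step 1, [135, 135, 135, 135, 135, 135], reappears at step 9 — and no state repeats earlier — so the cycle the system enters has period 8.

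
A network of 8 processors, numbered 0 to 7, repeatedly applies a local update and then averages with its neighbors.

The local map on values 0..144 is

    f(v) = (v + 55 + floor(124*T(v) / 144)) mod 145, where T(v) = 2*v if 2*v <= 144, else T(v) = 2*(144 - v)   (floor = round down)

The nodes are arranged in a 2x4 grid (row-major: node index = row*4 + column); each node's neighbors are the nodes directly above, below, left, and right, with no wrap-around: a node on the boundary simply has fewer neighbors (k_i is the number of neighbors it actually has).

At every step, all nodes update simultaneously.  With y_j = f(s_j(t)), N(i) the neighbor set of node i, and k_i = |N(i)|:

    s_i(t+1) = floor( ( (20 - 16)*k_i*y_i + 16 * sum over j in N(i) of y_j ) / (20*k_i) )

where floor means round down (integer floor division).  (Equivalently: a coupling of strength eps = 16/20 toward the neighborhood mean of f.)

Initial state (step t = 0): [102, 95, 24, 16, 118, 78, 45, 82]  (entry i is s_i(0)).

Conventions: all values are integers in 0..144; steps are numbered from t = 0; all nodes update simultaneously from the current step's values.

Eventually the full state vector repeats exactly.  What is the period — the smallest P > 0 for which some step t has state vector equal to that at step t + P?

Simulating step by step:
t=0: [102, 95, 24, 16, 118, 78, 45, 82]
t=1: [81, 99, 82, 106, 88, 71, 91, 71]
t=2: [91, 97, 88, 96, 99, 93, 99, 89]
t=3: [87, 91, 88, 92, 90, 87, 91, 88]
t=4: [93, 94, 92, 93, 94, 92, 93, 92]
t=5: [90, 90, 90, 90, 90, 90, 90, 90]
t=6: [93, 93, 93, 93, 93, 93, 93, 93]
t=7: [90, 90, 90, 90, 90, 90, 90, 90]

Answer: 2
Key observation: The state at step 5, [90, 90, 90, 90, 90, 90, 90, 90], reappears at step 7 — and no state repeats earlier — so the cycle the system enters has period 2.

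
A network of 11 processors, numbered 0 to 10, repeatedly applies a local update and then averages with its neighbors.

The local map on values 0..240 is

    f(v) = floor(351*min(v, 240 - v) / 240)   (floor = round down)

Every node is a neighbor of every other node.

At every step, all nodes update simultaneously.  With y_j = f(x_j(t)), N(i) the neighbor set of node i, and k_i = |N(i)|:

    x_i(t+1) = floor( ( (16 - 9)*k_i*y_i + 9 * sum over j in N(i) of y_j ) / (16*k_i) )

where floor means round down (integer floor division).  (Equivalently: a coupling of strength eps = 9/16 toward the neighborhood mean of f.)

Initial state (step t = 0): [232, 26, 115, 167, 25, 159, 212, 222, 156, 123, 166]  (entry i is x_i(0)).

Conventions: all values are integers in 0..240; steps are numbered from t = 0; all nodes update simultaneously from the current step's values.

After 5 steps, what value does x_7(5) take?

Answer: x_7(5) = 172

Derivation:
t=0: [232, 26, 115, 167, 25, 159, 212, 222, 156, 123, 166]
t=1: [57, 67, 117, 93, 66, 98, 68, 63, 99, 118, 94]
t=2: [108, 114, 142, 128, 113, 131, 114, 112, 131, 142, 129]
t=3: [158, 161, 152, 160, 161, 158, 161, 160, 158, 152, 159]
t=4: [119, 117, 122, 118, 117, 119, 117, 118, 119, 122, 118]
t=5: [172, 171, 172, 172, 171, 172, 171, 172, 172, 172, 172]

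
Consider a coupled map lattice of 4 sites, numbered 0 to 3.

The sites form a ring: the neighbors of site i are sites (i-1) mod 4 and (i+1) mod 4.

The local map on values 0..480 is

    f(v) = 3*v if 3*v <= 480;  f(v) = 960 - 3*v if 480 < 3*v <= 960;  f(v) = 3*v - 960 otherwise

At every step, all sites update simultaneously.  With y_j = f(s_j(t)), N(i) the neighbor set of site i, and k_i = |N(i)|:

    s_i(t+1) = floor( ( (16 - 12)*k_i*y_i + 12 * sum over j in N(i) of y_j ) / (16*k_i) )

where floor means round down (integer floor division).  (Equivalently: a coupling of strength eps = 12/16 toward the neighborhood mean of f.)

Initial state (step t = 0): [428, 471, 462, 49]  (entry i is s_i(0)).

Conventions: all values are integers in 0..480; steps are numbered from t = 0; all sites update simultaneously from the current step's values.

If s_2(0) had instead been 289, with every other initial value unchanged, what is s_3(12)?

Simulating step by step:
t=0: [428, 471, 289, 49]
t=1: [306, 269, 248, 193]
t=2: [210, 135, 254, 192]
t=3: [378, 299, 345, 294]
t=4: [96, 109, 71, 112]
t=5: [320, 269, 301, 271]
t=6: [112, 59, 126, 58]
t=7: [215, 312, 226, 311]
t=8: [97, 229, 89, 230]
t=9: [276, 277, 270, 276]
t=10: [130, 138, 135, 138]
t=11: [408, 401, 411, 401]
t=12: [248, 262, 250, 262]

Answer: s_3(12) = 262
Key observation: This trace re-runs the system from the modified initial state.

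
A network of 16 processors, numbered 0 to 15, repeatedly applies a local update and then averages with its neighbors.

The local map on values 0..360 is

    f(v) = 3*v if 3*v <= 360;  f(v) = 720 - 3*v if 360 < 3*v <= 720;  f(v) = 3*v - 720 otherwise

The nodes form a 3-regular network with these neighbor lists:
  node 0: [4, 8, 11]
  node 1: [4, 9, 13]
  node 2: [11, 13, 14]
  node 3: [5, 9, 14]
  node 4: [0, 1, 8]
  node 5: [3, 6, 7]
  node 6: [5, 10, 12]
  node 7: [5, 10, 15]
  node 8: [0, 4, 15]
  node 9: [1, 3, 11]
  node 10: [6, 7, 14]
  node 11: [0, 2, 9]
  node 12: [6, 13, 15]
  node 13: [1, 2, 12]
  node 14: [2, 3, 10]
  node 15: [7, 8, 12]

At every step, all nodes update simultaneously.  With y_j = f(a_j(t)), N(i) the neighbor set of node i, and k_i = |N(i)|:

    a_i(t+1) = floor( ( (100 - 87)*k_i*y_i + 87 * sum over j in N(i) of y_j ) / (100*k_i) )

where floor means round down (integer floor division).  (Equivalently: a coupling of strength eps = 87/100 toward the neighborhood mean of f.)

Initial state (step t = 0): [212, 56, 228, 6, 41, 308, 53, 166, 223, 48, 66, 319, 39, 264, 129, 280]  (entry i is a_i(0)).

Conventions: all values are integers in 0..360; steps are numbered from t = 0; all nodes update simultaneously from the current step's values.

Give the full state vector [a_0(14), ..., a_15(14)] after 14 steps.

Simulating step by step:
t=0: [212, 56, 228, 6, 41, 308, 53, 166, 223, 48, 66, 319, 39, 264, 129, 280]
t=1: [130, 120, 190, 199, 103, 142, 171, 180, 101, 141, 232, 107, 117, 102, 116, 128]
t=2: [313, 311, 302, 288, 328, 186, 220, 213, 322, 271, 216, 267, 291, 289, 131, 285]
t=3: [199, 173, 185, 187, 230, 103, 120, 117, 211, 139, 145, 154, 119, 179, 159, 156]
t=4: [124, 175, 219, 268, 123, 292, 322, 290, 128, 218, 313, 204, 276, 233, 208, 263]
t=5: [275, 152, 73, 103, 300, 159, 172, 148, 266, 120, 171, 152, 111, 108, 118, 181]
t=6: [165, 284, 301, 317, 153, 260, 253, 217, 144, 289, 268, 232, 247, 278, 259, 222]
t=7: [195, 168, 80, 106, 220, 106, 52, 66, 194, 131, 58, 164, 62, 112, 151, 116]
t=8: [141, 237, 272, 305, 149, 236, 216, 269, 175, 263, 202, 233, 267, 229, 246, 196]
t=9: [180, 109, 33, 54, 180, 104, 69, 86, 228, 74, 66, 136, 79, 58, 119, 122]
t=10: [176, 209, 257, 279, 180, 222, 243, 284, 211, 261, 264, 185, 243, 214, 179, 200]
t=11: [150, 105, 130, 102, 131, 81, 40, 88, 153, 116, 103, 110, 61, 54, 93, 81]
t=12: [301, 283, 266, 292, 287, 231, 228, 264, 277, 321, 232, 317, 176, 261, 310, 236]
t=13: [163, 146, 156, 159, 141, 80, 75, 27, 111, 181, 95, 176, 57, 123, 102, 110]
t=14: [268, 275, 278, 241, 283, 190, 231, 258, 292, 230, 214, 216, 284, 250, 265, 212]

Answer: [268, 275, 278, 241, 283, 190, 231, 258, 292, 230, 214, 216, 284, 250, 265, 212]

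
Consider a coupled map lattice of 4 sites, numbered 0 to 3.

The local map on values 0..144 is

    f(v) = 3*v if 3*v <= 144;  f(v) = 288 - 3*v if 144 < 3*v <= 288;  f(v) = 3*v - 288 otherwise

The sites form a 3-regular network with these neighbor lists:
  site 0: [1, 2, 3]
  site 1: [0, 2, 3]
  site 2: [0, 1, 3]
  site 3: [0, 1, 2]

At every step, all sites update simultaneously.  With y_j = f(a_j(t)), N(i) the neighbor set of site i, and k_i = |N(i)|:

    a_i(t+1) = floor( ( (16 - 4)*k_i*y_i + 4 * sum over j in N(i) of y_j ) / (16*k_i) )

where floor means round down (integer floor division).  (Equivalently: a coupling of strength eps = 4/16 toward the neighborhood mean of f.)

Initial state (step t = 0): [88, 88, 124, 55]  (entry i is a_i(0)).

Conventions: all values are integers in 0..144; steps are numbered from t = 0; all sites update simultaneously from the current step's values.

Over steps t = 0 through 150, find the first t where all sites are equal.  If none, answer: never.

Simulating step by step:
t=0: [88, 88, 124, 55]  (not all equal)
t=1: [37, 37, 77, 103]  (not all equal)
t=2: [99, 99, 63, 39]  (not all equal)
t=3: [25, 25, 85, 97]  (not all equal)
t=4: [65, 65, 37, 17]  (not all equal)
t=5: [91, 91, 103, 63]  (not all equal)
t=6: [22, 22, 26, 78]  (not all equal)
t=7: [66, 66, 74, 58]  (not all equal)
t=8: [90, 90, 74, 106]  (not all equal)
t=9: [23, 23, 55, 31]  (not all equal)
t=10: [75, 75, 111, 91]  (not all equal)
t=11: [57, 57, 45, 25]  (not all equal)
t=12: [115, 115, 127, 87]  (not all equal)
t=13: [57, 57, 81, 37]  (not all equal)
t=14: [110, 110, 62, 106]  (not all equal)
t=15: [46, 46, 86, 38]  (not all equal)
t=16: [127, 127, 55, 111]  (not all equal)
t=17: [91, 91, 111, 59]  (not all equal)
t=18: [25, 25, 45, 89]  (not all equal)
t=19: [75, 75, 115, 39]  (not all equal)
t=20: [67, 67, 63, 103]  (not all equal)
t=21: [82, 82, 90, 38]  (not all equal)
t=22: [46, 46, 30, 94]  (not all equal)
t=23: [123, 123, 91, 35]  (not all equal)
t=24: [77, 77, 33, 93]  (not all equal)
t=25: [56, 56, 84, 24]  (not all equal)
t=26: [109, 109, 53, 77]  (not all equal)
t=27: [48, 48, 108, 60]  (not all equal)
t=28: [132, 132, 60, 108]  (not all equal)
t=29: [102, 102, 102, 54]  (not all equal)
t=30: [27, 27, 27, 99]  (not all equal)
t=31: [75, 75, 75, 27]  (not all equal)
t=32: [64, 64, 64, 76]  (not all equal)
t=33: [93, 93, 93, 69]  (not all equal)
t=34: [15, 15, 15, 63]  (not all equal)
t=35: [49, 49, 49, 85]  (not all equal)
t=36: [132, 132, 132, 60]  (not all equal)
t=37: [108, 108, 108, 108]  (all equal)

Answer: 37
Key observation: Synchronization is absorbing here: once all sites are equal they stay equal, and step 37 is the first all-equal step.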